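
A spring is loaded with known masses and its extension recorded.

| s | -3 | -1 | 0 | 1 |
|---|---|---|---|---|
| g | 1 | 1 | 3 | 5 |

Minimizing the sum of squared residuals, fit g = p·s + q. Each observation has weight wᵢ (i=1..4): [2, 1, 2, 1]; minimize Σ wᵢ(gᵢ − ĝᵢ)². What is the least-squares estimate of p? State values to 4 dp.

p = 0.8571

From the data, Σwᵢ·s·s = 20, Σwᵢ·s = -6, Σwᵢ·1 = 6.
For XᵀWg: Σwᵢ·s·g = -2, Σwᵢ·g = 14.
Eliminating q: 6·(row 1) − (-6)·(row 2) gives 84·p = 6·(-2) − (-6)·14 = 72, so p = 6/7.
Then q = (14 − (-6)·(6/7))/6 = 67/21.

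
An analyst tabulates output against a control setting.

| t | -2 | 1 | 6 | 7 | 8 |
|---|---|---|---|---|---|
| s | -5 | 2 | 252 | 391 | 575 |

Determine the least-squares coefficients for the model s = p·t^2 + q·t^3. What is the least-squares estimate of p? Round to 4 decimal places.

p = 0.9703

Entries of AᵀA: Σt^2·t^2 = 7810, Σt^2·t^3 = 57320, Σt^3·t^3 = 426514.
Right-hand side: Σt^2·s = 65013, Σt^3·s = 482987.
So AᵀA·[p, q]ᵀ = Aᵀs: [[7810, 57320]; [57320, 426514]]·[p, q]ᵀ = [65013, 482987]ᵀ.
Eliminating q: 426514·(row 1) − 57320·(row 2) gives 45491940·p = 426514·65013 − 57320·482987 = 44139842, so p = 22069921/22745970.
Then q = (482987 − 57320·(22069921/22745970))/426514 = 4558331/4549194.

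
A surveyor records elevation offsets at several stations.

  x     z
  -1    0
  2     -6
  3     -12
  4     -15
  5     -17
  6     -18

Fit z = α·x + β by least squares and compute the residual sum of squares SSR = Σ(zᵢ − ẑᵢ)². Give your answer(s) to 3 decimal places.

SSR = 9.319

With design matrix M, MᵀM = [[91, 19]; [19, 6]] and Mᵀz = [-301, -68]ᵀ.
Determinant 91·6 − 19² = 185.
α = ((-301)·6 − 19·(-68))/185 = -514/185; β = (91·(-68) − 19·(-301))/185 = -469/185.
Residuals: -9/37, 387/185, -209/185, -50/37, -106/185, 223/185; SSR = 1724/185.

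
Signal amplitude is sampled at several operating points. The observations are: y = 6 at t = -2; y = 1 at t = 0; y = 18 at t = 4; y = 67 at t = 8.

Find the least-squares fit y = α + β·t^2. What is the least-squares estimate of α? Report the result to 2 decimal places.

Forming MᵀM = [[4, 84]; [84, 4368]] and Mᵀy = [92, 4600]ᵀ gives MᵀM·[α, β]ᵀ = Mᵀy.
det = 4·4368 − 84² = 10416.
α = (92·4368 − 84·4600)/10416 = 46/31; β = (4·4600 − 84·92)/10416 = 667/651.

α = 1.48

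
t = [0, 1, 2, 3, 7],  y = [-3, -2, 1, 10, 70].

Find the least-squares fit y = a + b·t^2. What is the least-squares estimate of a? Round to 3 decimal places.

Normal-equation sums: Σ1 = 5, Σt^2 = 63, Σt^2·t^2 = 2499.
Right-hand side: Σy = 76, Σt^2·y = 3522.
AᵀA·[a, b]ᵀ = Aᵀy becomes [[5, 63]; [63, 2499]]·[a, b]ᵀ = [76, 3522]ᵀ.
Eliminating b: 2499·(row 1) − 63·(row 2) gives 8526·a = 2499·76 − 63·3522 = -31962, so a = -761/203.
Then b = (3522 − 63·(-761/203))/2499 = 2137/1421.

a = -3.749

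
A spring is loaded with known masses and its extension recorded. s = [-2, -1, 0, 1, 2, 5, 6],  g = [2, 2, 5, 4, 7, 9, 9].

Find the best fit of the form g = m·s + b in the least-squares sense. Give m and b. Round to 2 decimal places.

m = 0.95, b = 3.93

Entries of XᵀX: Σs·s = 71, Σs = 11, Σ1 = 7.
Right-hand side: Σs·g = 111, Σg = 38.
Eliminating b: 7·(row 1) − 11·(row 2) gives 376·m = 7·111 − 11·38 = 359, so m = 359/376.
Then b = (38 − 11·(359/376))/7 = 1477/376.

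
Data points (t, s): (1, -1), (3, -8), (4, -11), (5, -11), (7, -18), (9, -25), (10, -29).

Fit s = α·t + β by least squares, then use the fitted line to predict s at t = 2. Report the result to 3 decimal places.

Normal-equation sums: Σt·t = 281, Σt = 39, Σ1 = 7.
For Aᵀs: Σt·s = -765, Σs = -103.
So AᵀA·[α, β]ᵀ = Aᵀs: [[281, 39]; [39, 7]]·[α, β]ᵀ = [-765, -103]ᵀ.
Eliminating β: 7·(row 1) − 39·(row 2) gives 446·α = 7·(-765) − 39·(-103) = -1338, so α = -3.
Then β = ((-103) − 39·(-3))/7 = 2.
At t = 2: ŝ = (-3)·(2) + (2)·(1) = -4.

ŝ = -4.000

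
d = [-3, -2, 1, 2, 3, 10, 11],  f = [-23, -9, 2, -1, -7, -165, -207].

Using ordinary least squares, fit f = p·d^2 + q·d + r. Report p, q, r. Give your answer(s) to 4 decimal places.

Forming XᵀX = [[24836, 2332, 248]; [2332, 248, 22]; [248, 22, 7]] and Xᵀf = [-41855, -3861, -410]ᵀ gives XᵀX·[p, q, r]ᵀ = Xᵀf.
Solving the 3×3 system (Gaussian elimination) gives p = -782389/402612, q = 500467/201306, r = 82631/33551.

p = -1.9433, q = 2.4861, r = 2.4628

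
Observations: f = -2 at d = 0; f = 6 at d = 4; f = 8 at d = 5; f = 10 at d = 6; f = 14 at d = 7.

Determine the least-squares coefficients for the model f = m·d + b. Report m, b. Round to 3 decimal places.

MᵀM·[m, b]ᵀ = Mᵀf reads: 126·m + 22·b = 222;  22·m + 5·b = 36.
Δ = 126·5 − 22² = 146.
m = (222·5 − 22·36)/146 = 159/73; b = (126·36 − 22·222)/146 = -174/73.

m = 2.178, b = -2.384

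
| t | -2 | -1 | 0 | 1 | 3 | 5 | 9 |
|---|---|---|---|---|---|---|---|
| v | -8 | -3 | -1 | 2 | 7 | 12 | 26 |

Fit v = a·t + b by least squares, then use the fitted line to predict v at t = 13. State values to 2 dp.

v̂ = 36.89

AᵀA·[a, b]ᵀ = Aᵀv reads: 121·a + 15·b = 336;  15·a + 7·b = 35.
(Σt·t = 121, Σt = 15, Σ1 = 7, Σt·v = 336, Σv = 35.)
det = 121·7 − 15² = 622.
a = (336·7 − 15·35)/622 = 1827/622; b = (121·35 − 15·336)/622 = -805/622.
At t = 13: v̂ = (1827/622)·(13) + (-805/622)·(1) = 11473/311.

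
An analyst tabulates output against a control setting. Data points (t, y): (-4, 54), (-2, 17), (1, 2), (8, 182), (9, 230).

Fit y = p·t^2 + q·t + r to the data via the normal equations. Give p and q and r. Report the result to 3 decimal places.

p = 2.984, q = -1.374, r = 1.225

Sums needed: Σt^2·t^2 = 10930, Σt^2·t = 1170, Σt^2 = 166, Σt·t = 166, Σt = 12, Σ1 = 5.
Right-hand side: Σt^2·y = 31212, Σt·y = 3278, Σy = 485.
Row-reducing yields p = 138103/46279, q = -63604/46279, r = 56693/46279.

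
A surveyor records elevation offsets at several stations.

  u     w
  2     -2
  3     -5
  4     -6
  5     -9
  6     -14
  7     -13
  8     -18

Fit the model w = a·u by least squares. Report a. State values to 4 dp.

From the data, Σu·u = 203.
And Σu·w = -407.
So MᵀM·[a]ᵀ = Mᵀw: [[203]]·[a]ᵀ = [-407]ᵀ.
Hence a = -407 / 203 ≈ -2.00493.

a = -2.0049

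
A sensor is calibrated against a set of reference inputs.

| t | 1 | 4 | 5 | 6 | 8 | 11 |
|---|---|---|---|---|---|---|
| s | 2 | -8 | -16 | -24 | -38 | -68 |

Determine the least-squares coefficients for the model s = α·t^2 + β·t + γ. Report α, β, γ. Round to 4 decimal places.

The normal equations are: 20915·α + 2249·β + 263·γ = -12050;  2249·α + 263·β + 35·γ = -1306;  263·α + 35·β + 6·γ = -152.
Solving the 3×3 system (Gaussian elimination) gives α = -1843/4422, β = -9125/4422, γ = 3665/737.

α = -0.4168, β = -2.0635, γ = 4.9729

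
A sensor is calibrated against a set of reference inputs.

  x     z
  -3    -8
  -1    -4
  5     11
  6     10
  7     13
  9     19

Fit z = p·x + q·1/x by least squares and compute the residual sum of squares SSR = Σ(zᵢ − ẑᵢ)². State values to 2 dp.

SSR = 9.32

Entries of MᵀM: Σx·x = 201, Σx·1/x = 6, Σ1/x·1/x = 480901/396900.
Moment sums: Σx·z = 405, Σ1/x·z = 4568/315.
So MᵀM·[p, q]ᵀ = Mᵀz: [[201, 6]; [6, 480901/396900]]·[p, q]ᵀ = [405, 4568/315]ᵀ.
Determinant 201·(480901/396900) − 6² = 27457567/132300.
p = (405·(480901/396900) − 6·(4568/315))/(27457567/132300) = 53410275/27457567; q = (201·(4568/315) − 6·405)/(27457567/132300) = 64141560/27457567.
Residuals: -38049191/27457567, 7721567/27457567, 1303150/1615151, -56576240/27457567, -26086634/27457567, 33874458/27457567; SSR = 255922370/27457567.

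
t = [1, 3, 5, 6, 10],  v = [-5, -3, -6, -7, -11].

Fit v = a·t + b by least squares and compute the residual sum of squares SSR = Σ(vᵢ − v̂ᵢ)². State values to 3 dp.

SSR = 7.026

Sums needed: Σt·t = 171, Σt = 25, Σ1 = 5.
Right-hand side: Σt·v = -196, Σv = -32.
AᵀA·[a, b]ᵀ = Aᵀv becomes [[171, 25]; [25, 5]]·[a, b]ᵀ = [-196, -32]ᵀ.
det = 171·5 − 25² = 230.
a = ((-196)·5 − 25·(-32))/230 = -18/23; b = (171·(-32) − 25·(-196))/230 = -286/115.
Residuals: -199/115, 211/115, 2/5, 21/115, -79/115; SSR = 808/115.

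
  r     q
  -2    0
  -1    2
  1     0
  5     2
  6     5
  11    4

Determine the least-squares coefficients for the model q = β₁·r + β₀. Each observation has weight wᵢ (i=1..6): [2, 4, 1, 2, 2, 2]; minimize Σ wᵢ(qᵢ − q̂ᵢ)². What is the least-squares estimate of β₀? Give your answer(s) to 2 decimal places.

From the data, Σwᵢ·r·r = 377, Σwᵢ·r = 37, Σwᵢ·1 = 13.
And Σwᵢ·r·q = 160, Σwᵢ·q = 30.
So MᵀWM·[β₁, β₀]ᵀ = MᵀWq: [[377, 37]; [37, 13]]·[β₁, β₀]ᵀ = [160, 30]ᵀ.
Determinant 377·13 − 37² = 3532.
β₁ = (160·13 − 37·30)/3532 = 485/1766; β₀ = (377·30 − 37·160)/3532 = 2695/1766.

β₀ = 1.53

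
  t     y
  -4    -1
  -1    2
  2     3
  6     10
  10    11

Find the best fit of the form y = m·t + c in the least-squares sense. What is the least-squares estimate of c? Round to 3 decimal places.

Setting ∂/∂m … = 0 gives: 157·m + 13·c = 178;  13·m + 5·c = 25.
(Σt·t = 157, Σt = 13, Σ1 = 5, Σt·y = 178, Σy = 25.)
Δ = 157·5 − 13² = 616.
m = (178·5 − 13·25)/616 = 565/616; c = (157·25 − 13·178)/616 = 1611/616.

c = 2.615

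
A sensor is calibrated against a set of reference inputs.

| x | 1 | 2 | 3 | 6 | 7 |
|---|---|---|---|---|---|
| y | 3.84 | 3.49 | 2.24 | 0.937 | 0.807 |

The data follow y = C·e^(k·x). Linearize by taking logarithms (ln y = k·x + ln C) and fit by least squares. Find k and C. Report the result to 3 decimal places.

Let Y = ln y. Fitting Y = k·x + ln C by least squares:
AᵀA = [[99.0000, 19.0000]; [19.0000, 5]], rhs = [4.3733, 3.1223]ᵀ  (here Σx = 19.0000, Σ(x)² = 99.0000, Σln y = 3.1223, Σx·ln y = 4.3733).
Δ = 99.0000·5 − (19.0000)² = 134.0000; k = (4.3733·5 − 19.0000·3.1223)/134.0000 = -0.27954, ln C = (99.0000·3.1223 − 19.0000·4.3733)/134.0000 = 1.68672, so C = exp(1.68672) = 5.40174.

k = -0.280, C = 5.402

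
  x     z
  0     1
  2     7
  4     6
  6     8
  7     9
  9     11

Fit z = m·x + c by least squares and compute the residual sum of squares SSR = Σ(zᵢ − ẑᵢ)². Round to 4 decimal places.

SSR = 9.1325

Compute the Gram sums: Σx·x = 186, Σx = 28, Σ1 = 6.
Moment sums: Σx·z = 248, Σz = 42.
Normal equations: [[186, 28]; [28, 6]]·[m, c]ᵀ = [248, 42]ᵀ.
det = 186·6 − 28² = 332.
m = (248·6 − 28·42)/332 = 78/83; c = (186·42 − 28·248)/332 = 217/83.
Residuals: -134/83, 208/83, -31/83, -21/83, -16/83, -6/83; SSR = 758/83.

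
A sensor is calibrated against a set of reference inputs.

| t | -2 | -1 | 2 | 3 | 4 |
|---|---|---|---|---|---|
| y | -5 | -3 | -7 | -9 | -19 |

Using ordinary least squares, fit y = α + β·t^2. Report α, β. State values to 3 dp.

α = -1.565, β = -1.035

With design matrix A, AᵀA = [[5, 34]; [34, 370]] and Aᵀy = [-43, -436]ᵀ.
Determinant 5·370 − 34² = 694.
α = ((-43)·370 − 34·(-436))/694 = -543/347; β = (5·(-436) − 34·(-43))/694 = -359/347.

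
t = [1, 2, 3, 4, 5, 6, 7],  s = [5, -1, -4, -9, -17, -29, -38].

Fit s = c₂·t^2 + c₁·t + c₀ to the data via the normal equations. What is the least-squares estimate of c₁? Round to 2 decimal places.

c₁ = -0.79

Setting ∂/∂c₂ … = 0 gives: 4676·c₂ + 784·c₁ + 140·c₀ = -3510;  784·c₂ + 140·c₁ + 28·c₀ = -570;  140·c₂ + 28·c₁ + 7·c₀ = -93.
(Σt^2·t^2 = 4676, Σt^2·t = 784, Σt^2 = 140, Σt·t = 140, Σt = 28, Σ1 = 7, Σt^2·s = -3510, Σt·s = -570, Σs = -93.)
Inverting the 3×3 Gram matrix, [c₂, c₁, c₀]ᵀ = [-11/14, -11/14, 39/7]ᵀ.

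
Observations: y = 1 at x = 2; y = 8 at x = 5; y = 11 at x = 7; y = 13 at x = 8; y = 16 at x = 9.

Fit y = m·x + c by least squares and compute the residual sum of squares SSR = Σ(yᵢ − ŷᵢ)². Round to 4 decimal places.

SSR = 1.1169

With design matrix A, AᵀA = [[223, 31]; [31, 5]] and Aᵀy = [367, 49]ᵀ.
Eliminating c: 5·(row 1) − 31·(row 2) gives 154·m = 5·367 − 31·49 = 316, so m = 158/77.
Then c = (49 − 31·(158/77))/5 = -225/77.
Residuals: -2/11, 51/77, -34/77, -38/77, 5/11; SSR = 86/77.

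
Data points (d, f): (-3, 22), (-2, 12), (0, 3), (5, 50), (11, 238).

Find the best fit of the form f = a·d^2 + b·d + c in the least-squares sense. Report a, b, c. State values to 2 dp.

Compute the Gram sums: Σd^2·d^2 = 15363, Σd^2·d = 1421, Σd^2 = 159, Σd·d = 159, Σd = 11, Σ1 = 5.
For Xᵀf: Σd^2·f = 30294, Σd·f = 2778, Σf = 325.
Solving the 3×3 system (Gaussian elimination) gives a = 1201469/604718, b = -292881/604718, c = 872147/302359.

a = 1.99, b = -0.48, c = 2.88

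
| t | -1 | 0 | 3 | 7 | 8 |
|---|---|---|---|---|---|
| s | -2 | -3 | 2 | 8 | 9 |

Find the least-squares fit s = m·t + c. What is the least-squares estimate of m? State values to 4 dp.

Forming XᵀX = [[123, 17]; [17, 5]] and Xᵀs = [136, 14]ᵀ gives XᵀX·[m, c]ᵀ = Xᵀs.
det = 123·5 − 17² = 326.
m = (136·5 − 17·14)/326 = 221/163; c = (123·14 − 17·136)/326 = -295/163.

m = 1.3558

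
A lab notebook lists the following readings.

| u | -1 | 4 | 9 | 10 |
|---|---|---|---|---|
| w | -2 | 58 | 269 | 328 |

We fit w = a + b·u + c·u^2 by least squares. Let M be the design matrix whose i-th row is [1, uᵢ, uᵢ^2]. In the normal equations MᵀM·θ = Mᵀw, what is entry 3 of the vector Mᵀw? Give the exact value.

55515

Entry 3 ↔ basis u^2, so (Mᵀw)_{3} = Σᵢ (u^2)·wᵢ = (1)·(-2) + (16)·(58) + (81)·(269) + (100)·(328) = 55515.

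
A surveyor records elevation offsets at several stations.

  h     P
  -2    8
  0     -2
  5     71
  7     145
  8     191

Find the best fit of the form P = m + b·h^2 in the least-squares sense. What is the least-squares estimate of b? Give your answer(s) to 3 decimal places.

Normal-equation sums: Σ1 = 5, Σh^2 = 142, Σh^2·h^2 = 7138.
For XᵀP: ΣP = 413, Σh^2·P = 21136.
XᵀX·[m, b]ᵀ = XᵀP becomes [[5, 142]; [142, 7138]]·[m, b]ᵀ = [413, 21136]ᵀ.
Determinant 5·7138 − 142² = 15526.
m = (413·7138 − 142·21136)/15526 = -26659/7763; b = (5·21136 − 142·413)/15526 = 23517/7763.

b = 3.029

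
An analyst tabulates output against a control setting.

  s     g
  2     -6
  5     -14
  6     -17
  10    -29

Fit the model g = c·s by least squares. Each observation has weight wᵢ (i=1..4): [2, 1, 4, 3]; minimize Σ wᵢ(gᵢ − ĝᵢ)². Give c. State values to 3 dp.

XᵀWX·[c]ᵀ = XᵀWg reads: 477·c = -1372.
c = (-1372)/477 = -2.87631.

c = -2.876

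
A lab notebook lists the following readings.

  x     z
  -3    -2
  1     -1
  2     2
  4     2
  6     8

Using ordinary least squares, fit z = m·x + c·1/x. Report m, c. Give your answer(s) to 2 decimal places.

m = 1.16, c = -2.26

Sums needed: Σx·x = 66, Σx·1/x = 5, Σ1/x·1/x = 209/144.
For Aᵀz: Σx·z = 65, Σ1/x·z = 5/2.
AᵀA·[m, c]ᵀ = Aᵀz becomes [[66, 5]; [5, 209/144]]·[m, c]ᵀ = [65, 5/2]ᵀ.
det = 66·(209/144) − 5² = 1699/24.
m = (65·(209/144) − 5·(5/2))/(1699/24) = 11785/10194; c = (66·(5/2) − 5·65)/(1699/24) = -3840/1699.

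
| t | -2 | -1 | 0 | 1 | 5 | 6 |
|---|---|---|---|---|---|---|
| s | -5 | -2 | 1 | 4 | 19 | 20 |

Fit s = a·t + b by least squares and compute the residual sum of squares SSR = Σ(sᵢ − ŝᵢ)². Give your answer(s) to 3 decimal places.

Compute the Gram sums: Σt·t = 67, Σt = 9, Σ1 = 6.
Right-hand side: Σt·s = 231, Σs = 37.
So MᵀM·[a, b]ᵀ = Mᵀs: [[67, 9]; [9, 6]]·[a, b]ᵀ = [231, 37]ᵀ.
Determinant 67·6 − 9² = 321.
a = (231·6 − 9·37)/321 = 351/107; b = (67·37 − 9·231)/321 = 400/321.
Residuals: 101/321, 11/321, -79/321, -169/321, 434/321, -298/321; SSR = 1004/321.

SSR = 3.128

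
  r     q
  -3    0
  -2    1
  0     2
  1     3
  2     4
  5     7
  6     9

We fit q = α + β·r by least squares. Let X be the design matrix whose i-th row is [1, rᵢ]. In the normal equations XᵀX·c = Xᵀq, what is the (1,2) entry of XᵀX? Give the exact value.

Row 1 ↔ basis 1, column 2 ↔ basis r, so (XᵀX)_{1,2} = Σᵢ r = (1)·(-3) + (1)·(-2) + (1)·(0) + (1)·(1) + (1)·(2) + (1)·(5) + (1)·(6) = 9.

9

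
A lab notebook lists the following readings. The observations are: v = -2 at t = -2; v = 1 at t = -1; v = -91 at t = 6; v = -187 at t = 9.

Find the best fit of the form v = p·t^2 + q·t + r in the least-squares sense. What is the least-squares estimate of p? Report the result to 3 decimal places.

Normal-equation sums: Σt^2·t^2 = 7874, Σt^2·t = 936, Σt^2 = 122, Σt·t = 122, Σt = 12, Σ1 = 4.
Right-hand side: Σt^2·v = -18430, Σt·v = -2226, Σv = -279.
Inverting the 3×3 Gram matrix, [p, q, r]ᵀ = [-61433/32258, -56916/16129, -34793/32258]ᵀ.

p = -1.904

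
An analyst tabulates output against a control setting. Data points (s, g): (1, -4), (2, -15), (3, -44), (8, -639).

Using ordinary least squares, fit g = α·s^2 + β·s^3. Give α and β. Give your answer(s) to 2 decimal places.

Entries of AᵀA: Σs^2·s^2 = 4194, Σs^2·s^3 = 33044, Σs^3·s^3 = 262938.
Moment sums: Σs^2·g = -41356, Σs^3·g = -328480.
Normal equations: [[4194, 33044]; [33044, 262938]]·[α, β]ᵀ = [-41356, -328480]ᵀ.
Eliminating β: 262938·(row 1) − 33044·(row 2) gives 10856036·α = 262938·(-41356) − 33044·(-328480) = -19770808, so α = -4942702/2714009.
Then β = ((-328480) − 33044·(-4942702/2714009))/262938 = -2769364/2714009.

α = -1.82, β = -1.02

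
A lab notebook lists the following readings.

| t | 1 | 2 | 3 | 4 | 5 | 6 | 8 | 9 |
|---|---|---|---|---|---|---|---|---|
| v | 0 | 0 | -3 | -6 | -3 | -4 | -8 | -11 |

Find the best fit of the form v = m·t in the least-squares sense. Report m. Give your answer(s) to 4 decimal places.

m = -0.9958

From the data, Σt·t = 236.
For Aᵀv: Σt·v = -235.
Hence m = -235 / 236 ≈ -0.995763.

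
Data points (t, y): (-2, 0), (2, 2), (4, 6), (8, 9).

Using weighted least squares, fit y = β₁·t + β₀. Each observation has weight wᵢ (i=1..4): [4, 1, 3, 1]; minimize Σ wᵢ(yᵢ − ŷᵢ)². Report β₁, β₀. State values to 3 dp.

β₁ = 0.933, β₀ = 1.770

Entries of MᵀWM: Σwᵢ·t·t = 132, Σwᵢ·t = 14, Σwᵢ·1 = 9.
Moment sums: Σwᵢ·t·y = 148, Σwᵢ·y = 29.
Determinant 132·9 − 14² = 992.
β₁ = (148·9 − 14·29)/992 = 463/496; β₀ = (132·29 − 14·148)/992 = 439/248.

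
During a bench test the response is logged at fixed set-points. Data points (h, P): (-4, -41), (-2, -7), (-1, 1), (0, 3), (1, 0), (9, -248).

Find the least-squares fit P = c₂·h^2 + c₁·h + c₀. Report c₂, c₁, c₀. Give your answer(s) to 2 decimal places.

c₂ = -3.00, c₁ = -0.89, c₀ = 3.35

Forming MᵀM = [[6835, 657, 103]; [657, 103, 3]; [103, 3, 6]] and MᵀP = [-20771, -2055, -292]ᵀ gives MᵀM·[c₂, c₁, c₀]ᵀ = MᵀP.
Inverting the 3×3 Gram matrix, [c₂, c₁, c₀]ᵀ = [-95051/31640, -28053/31640, 52961/15820]ᵀ.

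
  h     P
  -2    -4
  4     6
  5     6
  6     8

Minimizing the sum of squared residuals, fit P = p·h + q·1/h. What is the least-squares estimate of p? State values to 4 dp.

Compute the Gram sums: Σh·h = 81, Σh·1/h = 4, Σ1/h·1/h = 1369/3600.
And Σh·P = 110, Σ1/h·P = 181/30.
AᵀA·[p, q]ᵀ = AᵀP becomes [[81, 4]; [4, 1369/3600]]·[p, q]ᵀ = [110, 181/30]ᵀ.
Eliminating q: (1369/3600)·(row 1) − 4·(row 2) gives (5921/400)·p = (1369/3600)·110 − 4·(181/30) = 6371/360, so p = 63710/53289.
Then q = ((181/30) − 4·(63710/53289))/(1369/3600) = 19480/5921.

p = 1.1956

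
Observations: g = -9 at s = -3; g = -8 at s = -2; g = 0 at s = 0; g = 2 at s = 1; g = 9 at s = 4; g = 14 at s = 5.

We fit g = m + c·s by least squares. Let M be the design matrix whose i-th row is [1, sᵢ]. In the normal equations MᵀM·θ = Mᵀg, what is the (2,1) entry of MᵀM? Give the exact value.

5

Row 2 ↔ basis s, column 1 ↔ basis 1, so (MᵀM)_{2,1} = Σᵢ s = (-3)·(1) + (-2)·(1) + (0)·(1) + (1)·(1) + (4)·(1) + (5)·(1) = 5.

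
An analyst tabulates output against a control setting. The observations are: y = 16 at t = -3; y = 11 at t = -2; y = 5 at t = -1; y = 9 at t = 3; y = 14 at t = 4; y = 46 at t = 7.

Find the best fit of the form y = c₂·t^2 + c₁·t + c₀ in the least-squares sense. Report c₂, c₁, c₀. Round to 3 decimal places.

Setting ∂/∂c₂ … = 0 gives: 2836·c₂ + 398·c₁ + 88·c₀ = 2752;  398·c₂ + 88·c₁ + 8·c₀ = 330;  88·c₂ + 8·c₁ + 6·c₀ = 101.
Inverting the 3×3 Gram matrix, [c₂, c₁, c₀]ᵀ = [32581/30549, -41084/30549, 60777/20366]ᵀ.

c₂ = 1.067, c₁ = -1.345, c₀ = 2.984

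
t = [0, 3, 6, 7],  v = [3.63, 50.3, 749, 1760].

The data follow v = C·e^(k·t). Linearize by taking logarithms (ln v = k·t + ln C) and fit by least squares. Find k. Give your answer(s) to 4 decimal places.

Taking logs, ln v = k·t + ln C, so regress ln v on t.
XᵀX = [[94.0000, 16.0000]; [16.0000, 4]], rhs = [103.7779, 19.2990]ᵀ  (here Σt = 16.0000, Σ(t)² = 94.0000, Σln v = 19.2990, Σt·ln v = 103.7779).
Δ = 94.0000·4 − (16.0000)² = 120.0000; k = (103.7779·4 − 16.0000·19.2990)/120.0000 = 0.88606, ln C = (94.0000·19.2990 − 16.0000·103.7779)/120.0000 = 1.28053.

k = 0.8861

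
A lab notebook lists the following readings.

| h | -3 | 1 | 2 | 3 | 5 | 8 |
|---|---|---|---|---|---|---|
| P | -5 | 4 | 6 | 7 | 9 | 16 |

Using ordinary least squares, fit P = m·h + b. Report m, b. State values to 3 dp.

The normal equations are: 112·m + 16·b = 225;  16·m + 6·b = 37.
Δ = 112·6 − 16² = 416.
m = (225·6 − 16·37)/416 = 379/208; b = (112·37 − 16·225)/416 = 17/13.

m = 1.822, b = 1.308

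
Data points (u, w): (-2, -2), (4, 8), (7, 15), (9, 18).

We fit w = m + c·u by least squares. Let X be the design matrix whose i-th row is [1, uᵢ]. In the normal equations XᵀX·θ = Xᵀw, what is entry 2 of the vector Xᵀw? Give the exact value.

303

Entry 2 ↔ basis u, so (Xᵀw)_{2} = Σᵢ (u)·wᵢ = (-2)·(-2) + (4)·(8) + (7)·(15) + (9)·(18) = 303.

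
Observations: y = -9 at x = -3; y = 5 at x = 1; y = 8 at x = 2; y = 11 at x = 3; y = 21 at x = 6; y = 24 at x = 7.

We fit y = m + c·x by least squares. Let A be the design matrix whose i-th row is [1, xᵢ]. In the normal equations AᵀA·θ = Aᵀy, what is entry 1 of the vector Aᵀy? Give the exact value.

60

Entry 1 ↔ basis 1, so (Aᵀy)_{1} = Σᵢ yᵢ = (1)·(-9) + (1)·(5) + (1)·(8) + (1)·(11) + (1)·(21) + (1)·(24) = 60.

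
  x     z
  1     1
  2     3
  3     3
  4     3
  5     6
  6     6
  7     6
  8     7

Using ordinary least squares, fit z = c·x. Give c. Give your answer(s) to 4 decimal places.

c = 0.9412

AᵀA·[c]ᵀ = Aᵀz reads: 204·c = 192.
c = 192/204 = 0.941176.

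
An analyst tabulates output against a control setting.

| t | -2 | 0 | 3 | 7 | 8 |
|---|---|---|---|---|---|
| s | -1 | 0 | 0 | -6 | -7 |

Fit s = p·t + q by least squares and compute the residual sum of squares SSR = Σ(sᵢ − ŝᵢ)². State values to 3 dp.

SSR = 11.754

The normal system XᵀX·[p, q]ᵀ = Xᵀs is [[126, 16]; [16, 5]]·[p, q]ᵀ = [-96, -14]ᵀ.
Eliminating q: 5·(row 1) − 16·(row 2) gives 374·p = 5·(-96) − 16·(-14) = -256, so p = -128/187.
Then q = ((-14) − 16·(-128/187))/5 = -114/187.
Residuals: -329/187, 114/187, 498/187, -112/187, -171/187; SSR = 2198/187.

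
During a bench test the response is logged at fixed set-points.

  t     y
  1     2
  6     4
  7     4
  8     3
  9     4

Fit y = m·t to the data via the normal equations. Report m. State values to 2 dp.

m = 0.49

From the data, Σt·t = 231.
For Mᵀy: Σt·y = 114.
So MᵀM·[m]ᵀ = Mᵀy: [[231]]·[m]ᵀ = [114]ᵀ.
m = 114/231 = 0.493506.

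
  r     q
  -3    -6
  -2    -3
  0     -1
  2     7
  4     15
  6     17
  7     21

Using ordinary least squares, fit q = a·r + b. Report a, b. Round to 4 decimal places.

a = 2.7444, b = 1.6540

The normal equations are: 118·a + 14·b = 347;  14·a + 7·b = 50.
(Σr·r = 118, Σr = 14, Σ1 = 7, Σr·q = 347, Σq = 50.)
det = 118·7 − 14² = 630.
a = (347·7 − 14·50)/630 = 247/90; b = (118·50 − 14·347)/630 = 521/315.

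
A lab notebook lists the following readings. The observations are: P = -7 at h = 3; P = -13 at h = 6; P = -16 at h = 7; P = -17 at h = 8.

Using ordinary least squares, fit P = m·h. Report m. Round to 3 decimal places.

m = -2.196

Compute the Gram sums: Σh·h = 158.
Right-hand side: Σh·P = -347.
So MᵀM·[m]ᵀ = MᵀP: [[158]]·[m]ᵀ = [-347]ᵀ.
m = (-347)/158 = -2.1962.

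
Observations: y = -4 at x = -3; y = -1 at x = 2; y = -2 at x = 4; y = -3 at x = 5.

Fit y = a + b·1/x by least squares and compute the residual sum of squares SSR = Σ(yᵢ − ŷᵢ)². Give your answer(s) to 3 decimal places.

SSR = 0.589

Setting ∂/∂a … = 0 gives: 4·a + (37/60)·b = -10;  (37/60)·a + (1669/3600)·b = -4/15.
(Σ1 = 4, Σ1/x = 37/60, Σ1/x·1/x = 1669/3600, Σy = -10, Σ1/x·y = -4/15.)
Determinant 4·(1669/3600) − (37/60)² = 1769/1200.
a = ((-10)·(1669/3600) − (37/60)·(-4/15))/(1769/1200) = -5366/1769; b = (4·(-4/15) − (37/60)·(-10))/(1769/1200) = 6120/1769.
Residuals: 330/1769, 537/1769, 298/1769, -1165/1769; SSR = 1042/1769.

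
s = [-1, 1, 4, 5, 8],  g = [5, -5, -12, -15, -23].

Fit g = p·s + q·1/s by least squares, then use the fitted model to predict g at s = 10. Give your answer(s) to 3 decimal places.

Normal-equation sums: Σs·s = 107, Σs·1/s = 5, Σ1/s·1/s = 3389/1600.
And Σs·g = -317, Σ1/s·g = -151/8.
XᵀX·[p, q]ᵀ = Xᵀg becomes [[107, 5]; [5, 3389/1600]]·[p, q]ᵀ = [-317, -151/8]ᵀ.
det = 107·(3389/1600) − 5² = 322623/1600.
p = ((-317)·(3389/1600) − 5·(-151/8))/(322623/1600) = -307771/107541; q = (107·(-151/8) − 5·(-317))/(322623/1600) = -231800/107541.
At s = 10: ĝ = (-307771/107541)·(10) + (-231800/107541)·(1/10) = -1033630/35847.

ĝ = -28.834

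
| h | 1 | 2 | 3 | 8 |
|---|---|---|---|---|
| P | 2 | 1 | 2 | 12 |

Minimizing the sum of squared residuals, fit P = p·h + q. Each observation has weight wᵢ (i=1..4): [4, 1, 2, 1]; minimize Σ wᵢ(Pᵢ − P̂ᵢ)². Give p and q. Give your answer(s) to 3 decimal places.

Normal-equation sums: Σwᵢ·h·h = 90, Σwᵢ·h = 20, Σwᵢ·1 = 8.
And Σwᵢ·h·P = 118, Σwᵢ·P = 25.
Normal equations: [[90, 20]; [20, 8]]·[p, q]ᵀ = [118, 25]ᵀ.
Determinant 90·8 − 20² = 320.
p = (118·8 − 20·25)/320 = 111/80; q = (90·25 − 20·118)/320 = -11/32.

p = 1.388, q = -0.344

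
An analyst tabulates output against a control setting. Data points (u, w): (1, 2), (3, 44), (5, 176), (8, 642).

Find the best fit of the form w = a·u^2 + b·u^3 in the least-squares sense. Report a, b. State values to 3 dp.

The normal system XᵀX·[a, b]ᵀ = Xᵀw is [[4803, 36137]; [36137, 278499]]·[a, b]ᵀ = [45886, 351894]ᵀ.
Eliminating b: 278499·(row 1) − 36137·(row 2) gives 31747928·a = 278499·45886 − 36137·351894 = 62811636, so a = 15702909/7936982.
Then b = (351894 − 36137·(15702909/7936982))/278499 = 7991125/7936982.

a = 1.978, b = 1.007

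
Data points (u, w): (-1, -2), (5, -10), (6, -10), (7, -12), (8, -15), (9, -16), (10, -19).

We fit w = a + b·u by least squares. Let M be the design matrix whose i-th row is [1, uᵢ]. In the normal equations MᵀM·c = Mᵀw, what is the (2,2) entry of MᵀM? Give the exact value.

Row 2 ↔ basis u, column 2 ↔ basis u, so (MᵀM)_{2,2} = Σᵢ (u)·(u) = (-1)·(-1) + (5)·(5) + (6)·(6) + (7)·(7) + (8)·(8) + (9)·(9) + (10)·(10) = 356.

356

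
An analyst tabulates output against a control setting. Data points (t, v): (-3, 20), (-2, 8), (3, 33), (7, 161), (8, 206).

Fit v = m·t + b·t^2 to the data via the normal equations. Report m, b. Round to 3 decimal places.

The normal system AᵀA·[m, b]ᵀ = Aᵀv is [[135, 847]; [847, 6675]]·[m, b]ᵀ = [2798, 21582]ᵀ.
Eliminating b: 6675·(row 1) − 847·(row 2) gives 183716·m = 6675·2798 − 847·21582 = 396696, so m = 99174/45929.
Then b = (21582 − 847·(99174/45929))/6675 = 135916/45929.

m = 2.159, b = 2.959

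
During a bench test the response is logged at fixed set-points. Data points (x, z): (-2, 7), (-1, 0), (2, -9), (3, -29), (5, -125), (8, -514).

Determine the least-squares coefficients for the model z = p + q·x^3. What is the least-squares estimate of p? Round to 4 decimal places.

Sums needed: Σ1 = 6, Σx^3 = 663, Σx^3·x^3 = 278627.
Moment sums: Σz = -670, Σx^3·z = -279704.
Eliminating q: 278627·(row 1) − 663·(row 2) gives 1232193·p = 278627·(-670) − 663·(-279704) = -1236338, so p = -1236338/1232193.
Then q = ((-279704) − 663·(-1236338/1232193))/278627 = -411338/410731.

p = -1.0034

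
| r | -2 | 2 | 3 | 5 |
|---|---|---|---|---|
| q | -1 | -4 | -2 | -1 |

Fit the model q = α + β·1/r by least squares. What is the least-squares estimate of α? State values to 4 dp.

From the data, Σ1 = 4, Σ1/r = 8/15, Σ1/r·1/r = 293/450.
And Σq = -8, Σ1/r·q = -71/30.
Normal equations: [[4, 8/15]; [8/15, 293/450]]·[α, β]ᵀ = [-8, -71/30]ᵀ.
det = 4·(293/450) − (8/15)² = 58/25.
α = ((-8)·(293/450) − (8/15)·(-71/30))/(58/25) = -148/87; β = (4·(-71/30) − (8/15)·(-8))/(58/25) = -65/29.

α = -1.7011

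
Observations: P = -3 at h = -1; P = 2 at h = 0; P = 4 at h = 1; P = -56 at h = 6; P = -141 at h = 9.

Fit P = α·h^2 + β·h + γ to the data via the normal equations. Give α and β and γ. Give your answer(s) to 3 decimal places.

Normal-equation sums: Σh^2·h^2 = 7859, Σh^2·h = 945, Σh^2 = 119, Σh·h = 119, Σh = 15, Σ1 = 5.
For AᵀP: Σh^2·P = -13436, Σh·P = -1598, ΣP = -194.
So AᵀA·[α, β, γ]ᵀ = AᵀP: [[7859, 945, 119]; [945, 119, 15]; [119, 15, 5]]·[α, β, γ]ᵀ = [-13436, -1598, -194]ᵀ.
Solving the 3×3 system (Gaussian elimination) gives α = -22993/10933, β = 32594/10933, γ = 25251/10933.

α = -2.103, β = 2.981, γ = 2.310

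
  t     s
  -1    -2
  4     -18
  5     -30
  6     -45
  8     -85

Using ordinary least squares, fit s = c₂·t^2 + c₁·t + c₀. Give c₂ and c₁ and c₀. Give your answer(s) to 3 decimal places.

Setting ∂/∂c₂ … = 0 gives: 6274·c₂ + 916·c₁ + 142·c₀ = -8100;  916·c₂ + 142·c₁ + 22·c₀ = -1170;  142·c₂ + 22·c₁ + 5·c₀ = -180.
Inverting the 3×3 Gram matrix, [c₂, c₁, c₀]ᵀ = [-10410/6877, 735/529, 6030/6877]ᵀ.

c₂ = -1.514, c₁ = 1.389, c₀ = 0.877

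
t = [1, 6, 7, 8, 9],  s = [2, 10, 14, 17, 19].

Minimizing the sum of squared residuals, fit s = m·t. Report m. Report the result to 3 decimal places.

m = 2.022

Compute the Gram sums: Σt·t = 231.
And Σt·s = 467.
So MᵀM·[m]ᵀ = Mᵀs: [[231]]·[m]ᵀ = [467]ᵀ.
Hence m = 467 / 231 ≈ 2.02165.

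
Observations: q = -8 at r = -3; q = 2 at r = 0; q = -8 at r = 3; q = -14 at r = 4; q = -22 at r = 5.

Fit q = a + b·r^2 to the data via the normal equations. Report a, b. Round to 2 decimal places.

a = 1.16, b = -0.95

Sums needed: Σ1 = 5, Σr^2 = 59, Σr^2·r^2 = 1043.
And Σq = -50, Σr^2·q = -918.
So AᵀA·[a, b]ᵀ = Aᵀq: [[5, 59]; [59, 1043]]·[a, b]ᵀ = [-50, -918]ᵀ.
Eliminating b: 1043·(row 1) − 59·(row 2) gives 1734·a = 1043·(-50) − 59·(-918) = 2012, so a = 1006/867.
Then b = ((-918) − 59·(1006/867))/1043 = -820/867.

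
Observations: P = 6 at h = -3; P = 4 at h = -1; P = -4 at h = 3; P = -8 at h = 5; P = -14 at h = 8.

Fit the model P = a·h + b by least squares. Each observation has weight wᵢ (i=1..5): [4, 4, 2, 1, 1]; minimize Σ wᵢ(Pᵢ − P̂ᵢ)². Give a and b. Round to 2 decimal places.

Entries of AᵀWA: Σwᵢ·h·h = 147, Σwᵢ·h = 3, Σwᵢ·1 = 12.
Right-hand side: Σwᵢ·h·P = -264, Σwᵢ·P = 10.
Eliminating b: 12·(row 1) − 3·(row 2) gives 1755·a = 12·(-264) − 3·10 = -3198, so a = -82/45.
Then b = (10 − 3·(-82/45))/12 = 58/45.

a = -1.82, b = 1.29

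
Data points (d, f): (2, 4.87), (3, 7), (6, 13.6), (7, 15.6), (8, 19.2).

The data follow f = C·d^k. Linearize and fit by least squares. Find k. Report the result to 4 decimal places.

k = 0.9672

Let Y = ln f. Fitting Y = k·ln d + ln C by least squares:
Over the data: Σln d = 7.6089, Σ(ln d)² = 13.0084, Σln f = 11.8413, Σln d·ln f = 19.4022.
Normal system: [[13.0084, 7.6089]; [7.6089, 5]]·[k, ln C]ᵀ = [19.4022, 11.8413]ᵀ.
Solving (det = 7.1473): k = 0.96716, ln C = 0.89645.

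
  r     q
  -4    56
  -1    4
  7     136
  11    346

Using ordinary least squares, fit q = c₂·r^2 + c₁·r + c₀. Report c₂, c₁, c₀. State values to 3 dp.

c₂ = 3.030, c₁ = -1.831, c₀ = -0.190

With design matrix X, XᵀX = [[17299, 1609, 187]; [1609, 187, 13]; [187, 13, 4]] and Xᵀq = [49430, 4530, 542]ᵀ.
Inverting the 3×3 Gram matrix, [c₂, c₁, c₀]ᵀ = [6623/2186, -12007/6558, -622/3279]ᵀ.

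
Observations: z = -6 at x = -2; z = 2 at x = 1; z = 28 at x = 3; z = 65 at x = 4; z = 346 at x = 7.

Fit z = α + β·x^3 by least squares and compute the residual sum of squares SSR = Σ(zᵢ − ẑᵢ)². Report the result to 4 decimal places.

MᵀM·[α, β]ᵀ = Mᵀz reads: 5·α + 427·β = 435;  427·α + 122539·β = 123644.
Eliminating β: 122539·(row 1) − 427·(row 2) gives 430366·α = 122539·435 − 427·123644 = 508477, so α = 508477/430366.
Then β = (123644 − 427·(508477/430366))/122539 = 432475/430366.
Residuals: 369127/430366, -40110/215183, -67527/215183, -213087/430366, 29617/215183; SSR = 487595/430366.

SSR = 1.1330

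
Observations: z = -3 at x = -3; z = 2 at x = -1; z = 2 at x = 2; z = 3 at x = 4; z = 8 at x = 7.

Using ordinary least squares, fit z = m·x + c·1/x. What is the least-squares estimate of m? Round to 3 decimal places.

Entries of AᵀA: Σx·x = 79, Σx·1/x = 5, Σ1/x·1/x = 10189/7056.
Right-hand side: Σx·z = 79, Σ1/x·z = 53/28.
Normal equations: [[79, 5]; [5, 10189/7056]]·[m, c]ᵀ = [79, 53/28]ᵀ.
Eliminating c: (10189/7056)·(row 1) − 5·(row 2) gives (628531/7056)·m = (10189/7056)·79 − 5·(53/28) = 738151/7056, so m = 738151/628531.
Then c = ((53/28) − 5·(738151/628531))/(10189/7056) = -1731996/628531.

m = 1.174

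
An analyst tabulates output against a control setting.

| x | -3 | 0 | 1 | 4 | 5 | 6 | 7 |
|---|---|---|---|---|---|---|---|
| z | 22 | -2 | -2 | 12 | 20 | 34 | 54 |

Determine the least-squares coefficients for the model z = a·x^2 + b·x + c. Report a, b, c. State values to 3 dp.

With design matrix A, AᵀA = [[4660, 722, 136]; [722, 136, 20]; [136, 20, 7]] and Aᵀz = [4758, 662, 138]ᵀ.
Row-reducing yields a = 43465/27963, b = -88849/27963, c = -3026/2151.

a = 1.554, b = -3.177, c = -1.407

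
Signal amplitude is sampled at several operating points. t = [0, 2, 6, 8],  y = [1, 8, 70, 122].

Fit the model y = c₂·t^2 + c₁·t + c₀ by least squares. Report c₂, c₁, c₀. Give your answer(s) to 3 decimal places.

c₂ = 1.875, c₁ = 0.200, c₀ = 0.700

Compute the Gram sums: Σt^2·t^2 = 5408, Σt^2·t = 736, Σt^2 = 104, Σt·t = 104, Σt = 16, Σ1 = 4.
Right-hand side: Σt^2·y = 10360, Σt·y = 1412, Σy = 201.
MᵀM·[c₂, c₁, c₀]ᵀ = Mᵀy becomes [[5408, 736, 104]; [736, 104, 16]; [104, 16, 4]]·[c₂, c₁, c₀]ᵀ = [10360, 1412, 201]ᵀ.
Inverting the 3×3 Gram matrix, [c₂, c₁, c₀]ᵀ = [15/8, 1/5, 7/10]ᵀ.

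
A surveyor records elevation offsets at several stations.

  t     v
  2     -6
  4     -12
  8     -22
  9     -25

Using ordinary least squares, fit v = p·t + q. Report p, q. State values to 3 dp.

p = -2.664, q = -0.931

Setting ∂/∂p … = 0 gives: 165·p + 23·q = -461;  23·p + 4·q = -65.
(Σt·t = 165, Σt = 23, Σ1 = 4, Σt·v = -461, Σv = -65.)
Determinant 165·4 − 23² = 131.
p = ((-461)·4 − 23·(-65))/131 = -349/131; q = (165·(-65) − 23·(-461))/131 = -122/131.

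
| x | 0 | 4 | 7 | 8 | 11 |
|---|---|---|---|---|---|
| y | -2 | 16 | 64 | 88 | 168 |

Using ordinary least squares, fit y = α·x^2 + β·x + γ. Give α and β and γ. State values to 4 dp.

Sums needed: Σx^2·x^2 = 21394, Σx^2·x = 2250, Σx^2 = 250, Σx·x = 250, Σx = 30, Σ1 = 5.
Moment sums: Σx^2·y = 29352, Σx·y = 3064, Σy = 334.
So MᵀM·[α, β, γ]ᵀ = Mᵀy: [[21394, 2250, 250]; [2250, 250, 30]; [250, 30, 5]]·[α, β, γ]ᵀ = [29352, 3064, 334]ᵀ.
Inverting the 3×3 Gram matrix, [α, β, γ]ᵀ = [1133/751, -767/751, -9406/3755]ᵀ.

α = 1.5087, β = -1.0213, γ = -2.5049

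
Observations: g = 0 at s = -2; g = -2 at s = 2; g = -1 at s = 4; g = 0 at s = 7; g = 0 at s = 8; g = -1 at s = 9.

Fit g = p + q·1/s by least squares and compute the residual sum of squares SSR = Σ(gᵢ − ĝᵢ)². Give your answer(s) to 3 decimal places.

Forming XᵀX = [[6, 317/504]; [317/504, 155173/254016]] and Xᵀg = [-4, -49/36]ᵀ gives XᵀX·[p, q]ᵀ = Xᵀg.
Δ = 6·(155173/254016) − (317/504)² = 830549/254016.
p = ((-4)·(155173/254016) − (317/504)·(-49/36))/(830549/254016) = -403230/830549; q = (6·(-49/36) − (317/504)·(-4))/(830549/254016) = -1435392/830549.
Residuals: -314466/830549, -540172/830549, -68471/830549, 608286/830549, 582654/830549, -267831/830549; SSR = 1416646/830549.

SSR = 1.706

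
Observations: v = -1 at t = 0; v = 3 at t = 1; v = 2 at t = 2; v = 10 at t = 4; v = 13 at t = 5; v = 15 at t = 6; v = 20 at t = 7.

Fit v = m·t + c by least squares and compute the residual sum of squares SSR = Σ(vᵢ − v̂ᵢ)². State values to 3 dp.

SSR = 10.356

Entries of MᵀM: Σt·t = 131, Σt = 25, Σ1 = 7.
For Mᵀv: Σt·v = 342, Σv = 62.
det = 131·7 − 25² = 292.
m = (342·7 − 25·62)/292 = 211/73; c = (131·62 − 25·342)/292 = -107/73.
Residuals: 34/73, 115/73, -169/73, -7/73, 1/73, -64/73, 90/73; SSR = 756/73.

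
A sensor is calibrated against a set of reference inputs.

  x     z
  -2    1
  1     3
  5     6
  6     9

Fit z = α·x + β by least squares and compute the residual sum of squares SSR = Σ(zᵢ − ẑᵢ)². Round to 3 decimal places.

The normal system MᵀM·[α, β]ᵀ = Mᵀz is [[66, 10]; [10, 4]]·[α, β]ᵀ = [85, 19]ᵀ.
det = 66·4 − 10² = 164.
α = (85·4 − 10·19)/164 = 75/82; β = (66·19 − 10·85)/164 = 101/41.
Residuals: 15/41, -31/82, -85/82, 43/41; SSR = 201/82.

SSR = 2.451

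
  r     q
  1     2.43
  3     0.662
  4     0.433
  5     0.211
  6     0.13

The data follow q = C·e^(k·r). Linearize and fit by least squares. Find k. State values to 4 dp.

k = -0.5864

Taking logs, ln q = k·r + ln C, so regress ln q on r.
Σr = 19.0000, Σ(r)² = 87.0000, Σln q = -3.9577, Σr·ln q = -23.7185.
Equations: 87.0000·k + 19.0000·ln C = -23.7185;  19.0000·k + 5·ln C = -3.9577.
Solving (det = 74.0000): k = -0.58642, ln C = 1.43686.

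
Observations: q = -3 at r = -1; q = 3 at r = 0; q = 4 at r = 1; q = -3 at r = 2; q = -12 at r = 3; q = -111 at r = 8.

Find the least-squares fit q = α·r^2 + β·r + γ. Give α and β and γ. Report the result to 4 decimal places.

Entries of MᵀM: Σr^2·r^2 = 4195, Σr^2·r = 547, Σr^2 = 79, Σr·r = 79, Σr = 13, Σ1 = 6.
And Σr^2·q = -7223, Σr·q = -923, Σq = -122.
So MᵀM·[α, β, γ]ᵀ = Mᵀq: [[4195, 547, 79]; [547, 79, 13]; [79, 13, 6]]·[α, β, γ]ᵀ = [-7223, -923, -122]ᵀ.
Inverting the 3×3 Gram matrix, [α, β, γ]ᵀ = [-7593/3824, 32947/19120, 19857/9560]ᵀ.

α = -1.9856, β = 1.7232, γ = 2.0771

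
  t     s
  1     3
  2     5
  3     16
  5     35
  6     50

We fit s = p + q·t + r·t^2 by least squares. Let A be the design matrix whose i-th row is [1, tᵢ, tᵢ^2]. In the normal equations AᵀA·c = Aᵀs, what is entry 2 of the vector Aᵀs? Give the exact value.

536

Entry 2 ↔ basis t, so (Aᵀs)_{2} = Σᵢ (t)·sᵢ = (1)·(3) + (2)·(5) + (3)·(16) + (5)·(35) + (6)·(50) = 536.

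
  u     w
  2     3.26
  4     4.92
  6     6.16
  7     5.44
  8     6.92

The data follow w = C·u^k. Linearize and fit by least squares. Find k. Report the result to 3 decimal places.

Linearized form: ln w = k·ln u + ln C. From the 5 transformed points,
XᵀX = [[13.7233, 7.8966]; [7.8966, 5]], rhs = [13.6039, 8.2213]ᵀ  (here Σln u = 7.8966, Σ(ln u)² = 13.7233, Σln w = 8.2213, Σln u·ln w = 13.6039).
Δ = 13.7233·5 − (7.8966)² = 6.2610; k = (13.6039·5 − 7.8966·8.2213)/6.2610 = 0.49506, ln C = (13.7233·8.2213 − 7.8966·13.6039)/6.2610 = 0.86241.

k = 0.495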